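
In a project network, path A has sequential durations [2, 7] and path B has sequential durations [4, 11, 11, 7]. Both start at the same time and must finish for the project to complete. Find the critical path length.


Path A total = 2 + 7 = 9
Path B total = 4 + 11 + 11 + 7 = 33
Critical path = longest path = max(9, 33) = 33

33


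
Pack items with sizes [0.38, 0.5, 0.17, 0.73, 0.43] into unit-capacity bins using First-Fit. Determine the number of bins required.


Place items sequentially using First-Fit:
  Item 0.38 -> new Bin 1
  Item 0.5 -> Bin 1 (now 0.88)
  Item 0.17 -> new Bin 2
  Item 0.73 -> Bin 2 (now 0.9)
  Item 0.43 -> new Bin 3
Total bins used = 3

3


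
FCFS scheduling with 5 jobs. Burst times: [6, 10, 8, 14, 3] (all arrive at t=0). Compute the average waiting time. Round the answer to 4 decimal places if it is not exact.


FCFS order (as given): [6, 10, 8, 14, 3]
Waiting times:
  Job 1: wait = 0
  Job 2: wait = 6
  Job 3: wait = 16
  Job 4: wait = 24
  Job 5: wait = 38
Sum of waiting times = 84
Average waiting time = 84/5 = 16.8

16.8


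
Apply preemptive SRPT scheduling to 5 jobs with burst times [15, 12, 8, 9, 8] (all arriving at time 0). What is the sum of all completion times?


Since all jobs arrive at t=0, SRPT equals SPT ordering.
SPT order: [8, 8, 9, 12, 15]
Completion times:
  Job 1: p=8, C=8
  Job 2: p=8, C=16
  Job 3: p=9, C=25
  Job 4: p=12, C=37
  Job 5: p=15, C=52
Total completion time = 8 + 16 + 25 + 37 + 52 = 138

138


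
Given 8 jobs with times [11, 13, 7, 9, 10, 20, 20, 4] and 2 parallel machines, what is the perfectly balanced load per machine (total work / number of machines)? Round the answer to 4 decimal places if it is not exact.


Total processing time = 11 + 13 + 7 + 9 + 10 + 20 + 20 + 4 = 94
Number of machines = 2
Ideal balanced load = 94 / 2 = 47.0

47.0


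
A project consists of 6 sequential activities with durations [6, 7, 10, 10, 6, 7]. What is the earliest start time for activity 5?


Activity 5 starts after activities 1 through 4 complete.
Predecessor durations: [6, 7, 10, 10]
ES = 6 + 7 + 10 + 10 = 33

33


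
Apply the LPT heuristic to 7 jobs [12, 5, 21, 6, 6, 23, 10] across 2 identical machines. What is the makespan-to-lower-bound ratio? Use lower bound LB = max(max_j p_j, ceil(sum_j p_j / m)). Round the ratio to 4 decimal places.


LPT order: [23, 21, 12, 10, 6, 6, 5]
Machine loads after assignment: [44, 39]
LPT makespan = 44
Lower bound = max(max_job, ceil(total/2)) = max(23, 42) = 42
Ratio = 44 / 42 = 1.0476

1.0476


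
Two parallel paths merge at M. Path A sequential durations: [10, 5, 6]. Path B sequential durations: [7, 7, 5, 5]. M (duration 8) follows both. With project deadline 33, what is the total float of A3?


Forward pass: ES(A3) = sum of predecessors on chain A = 15
EF = ES + duration = 15 + 6 = 21
Backward pass: LF(M) = deadline = 33; LS(M) = 33 - 8 = 25
LF(A3) = LS(M) - sum(successors on chain A) = 25 - 0 = 25
LS = LF - duration = 25 - 6 = 19
Total float = LS - ES = 19 - 15 = 4

4


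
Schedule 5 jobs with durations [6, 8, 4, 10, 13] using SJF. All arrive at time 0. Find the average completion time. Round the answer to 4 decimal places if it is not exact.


SJF order (ascending): [4, 6, 8, 10, 13]
Completion times:
  Job 1: burst=4, C=4
  Job 2: burst=6, C=10
  Job 3: burst=8, C=18
  Job 4: burst=10, C=28
  Job 5: burst=13, C=41
Average completion = 101/5 = 20.2

20.2


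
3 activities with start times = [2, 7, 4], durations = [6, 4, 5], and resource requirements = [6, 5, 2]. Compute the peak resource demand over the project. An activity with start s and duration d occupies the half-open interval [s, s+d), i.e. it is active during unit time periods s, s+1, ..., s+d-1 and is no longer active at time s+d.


Each activity i is active on [start_i, start_i + duration_i).
Compute total resource usage per time slot:
  t=0: active resources = [], total = 0
  t=1: active resources = [], total = 0
  t=2: active resources = [6], total = 6
  t=3: active resources = [6], total = 6
  t=4: active resources = [6, 2], total = 8
  t=5: active resources = [6, 2], total = 8
  t=6: active resources = [6, 2], total = 8
  t=7: active resources = [6, 5, 2], total = 13
  t=8: active resources = [5, 2], total = 7
  t=9: active resources = [5], total = 5
  t=10: active resources = [5], total = 5
Peak resource demand = 13

13


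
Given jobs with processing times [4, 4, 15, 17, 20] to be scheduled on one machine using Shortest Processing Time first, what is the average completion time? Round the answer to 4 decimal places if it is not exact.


Sort jobs by processing time (SPT order): [4, 4, 15, 17, 20]
Compute completion times sequentially:
  Job 1: processing = 4, completes at 4
  Job 2: processing = 4, completes at 8
  Job 3: processing = 15, completes at 23
  Job 4: processing = 17, completes at 40
  Job 5: processing = 20, completes at 60
Sum of completion times = 135
Average completion time = 135/5 = 27.0

27.0


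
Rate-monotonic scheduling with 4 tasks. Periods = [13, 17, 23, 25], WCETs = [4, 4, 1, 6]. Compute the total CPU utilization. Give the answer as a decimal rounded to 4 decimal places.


Compute individual utilizations (exact fractions):
  Task 1: C/T = 4/13 (approx. 0.3077)
  Task 2: C/T = 4/17 (approx. 0.2353)
  Task 3: C/T = 1/23 (approx. 0.0435)
  Task 4: C/T = 6/25 (approx. 0.24)
Total utilization U = 4/13 + 4/17 + 1/23 + 6/25 = 105023/127075
Rounded to 4 decimal places: U = 0.8265
RM (Liu & Layland) bound for 4 tasks = 0.756828; compare with U = 105023/127075 (approx. 0.826465)
bound < U <= 1, so the RM sufficient condition is not met (inconclusive; an exact test such as response-time analysis is needed).

0.8265


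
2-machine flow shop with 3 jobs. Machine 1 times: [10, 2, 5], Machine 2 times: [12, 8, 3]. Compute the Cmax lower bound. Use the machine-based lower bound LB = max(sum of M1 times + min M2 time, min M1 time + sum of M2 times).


LB1 = sum(M1 times) + min(M2 times) = 17 + 3 = 20
LB2 = min(M1 times) + sum(M2 times) = 2 + 23 = 25
Lower bound = max(LB1, LB2) = max(20, 25) = 25

25


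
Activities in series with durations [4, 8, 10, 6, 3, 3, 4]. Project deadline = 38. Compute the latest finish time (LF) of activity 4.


LF(activity 4) = deadline - sum of successor durations
Successors: activities 5 through 7 with durations [3, 3, 4]
Sum of successor durations = 10
LF = 38 - 10 = 28

28


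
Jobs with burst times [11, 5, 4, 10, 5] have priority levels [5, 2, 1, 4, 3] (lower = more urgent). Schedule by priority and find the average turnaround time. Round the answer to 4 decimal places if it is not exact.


Sort by priority (ascending = highest first):
Order: [(1, 4), (2, 5), (3, 5), (4, 10), (5, 11)]
Completion times:
  Priority 1, burst=4, C=4
  Priority 2, burst=5, C=9
  Priority 3, burst=5, C=14
  Priority 4, burst=10, C=24
  Priority 5, burst=11, C=35
Average turnaround = 86/5 = 17.2

17.2


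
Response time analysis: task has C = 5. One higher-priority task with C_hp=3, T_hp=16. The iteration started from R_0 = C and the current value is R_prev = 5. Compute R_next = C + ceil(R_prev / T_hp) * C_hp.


R_next = C + ceil(R_prev / T_hp) * C_hp
ceil(5 / 16) = ceil(0.3125) = 1
Interference = 1 * 3 = 3
R_next = 5 + 3 = 8

8


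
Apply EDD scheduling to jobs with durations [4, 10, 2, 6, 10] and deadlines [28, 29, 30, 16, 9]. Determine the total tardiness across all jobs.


Sort by due date (EDD order): [(10, 9), (6, 16), (4, 28), (10, 29), (2, 30)]
Compute completion times and tardiness:
  Job 1: p=10, d=9, C=10, tardiness=max(0,10-9)=1
  Job 2: p=6, d=16, C=16, tardiness=max(0,16-16)=0
  Job 3: p=4, d=28, C=20, tardiness=max(0,20-28)=0
  Job 4: p=10, d=29, C=30, tardiness=max(0,30-29)=1
  Job 5: p=2, d=30, C=32, tardiness=max(0,32-30)=2
Total tardiness = 4

4


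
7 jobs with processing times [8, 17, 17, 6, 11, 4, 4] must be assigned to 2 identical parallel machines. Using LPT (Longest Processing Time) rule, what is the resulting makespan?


Sort jobs in decreasing order (LPT): [17, 17, 11, 8, 6, 4, 4]
Assign each job to the least loaded machine:
  Machine 1: jobs [17, 11, 4], load = 32
  Machine 2: jobs [17, 8, 6, 4], load = 35
Makespan = max load = 35

35


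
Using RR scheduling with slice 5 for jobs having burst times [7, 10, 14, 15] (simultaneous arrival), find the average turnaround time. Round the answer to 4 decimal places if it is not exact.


Time quantum = 5
Execution trace:
  J1 runs 5 units, time = 5
  J2 runs 5 units, time = 10
  J3 runs 5 units, time = 15
  J4 runs 5 units, time = 20
  J1 runs 2 units, time = 22
  J2 runs 5 units, time = 27
  J3 runs 5 units, time = 32
  J4 runs 5 units, time = 37
  J3 runs 4 units, time = 41
  J4 runs 5 units, time = 46
Finish times: [22, 27, 41, 46]
Average turnaround = 136/4 = 34.0

34.0


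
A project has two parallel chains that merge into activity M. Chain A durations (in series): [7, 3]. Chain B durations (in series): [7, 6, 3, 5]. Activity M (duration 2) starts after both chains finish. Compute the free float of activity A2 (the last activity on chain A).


ES(A2) = sum of predecessors on chain A = 7
EF(A2) = ES + duration = 7 + 3 = 10
Successor of A2 is M. ES(M) = max(sum(A), sum(B)) = max(10, 21) = 21
Free float = ES(successor) - EF(current) = 21 - 10 = 11

11


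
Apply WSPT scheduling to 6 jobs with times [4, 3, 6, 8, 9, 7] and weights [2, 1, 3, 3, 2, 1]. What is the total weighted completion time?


Compute p/w ratios and sort ascending (WSPT): [(4, 2), (6, 3), (8, 3), (3, 1), (9, 2), (7, 1)]
Compute weighted completion times:
  Job (p=4,w=2): C=4, w*C=2*4=8
  Job (p=6,w=3): C=10, w*C=3*10=30
  Job (p=8,w=3): C=18, w*C=3*18=54
  Job (p=3,w=1): C=21, w*C=1*21=21
  Job (p=9,w=2): C=30, w*C=2*30=60
  Job (p=7,w=1): C=37, w*C=1*37=37
Total weighted completion time = 210

210


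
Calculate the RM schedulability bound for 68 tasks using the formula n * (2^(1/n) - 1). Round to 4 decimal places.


Compute 2^(1/68) = 1.0102454700
Subtract 1: 1.0102454700 - 1 = 0.0102454700
Multiply by n: 68 * 0.0102454700 = 0.6966919600
Round to 4 dp: 0.6967

0.6967


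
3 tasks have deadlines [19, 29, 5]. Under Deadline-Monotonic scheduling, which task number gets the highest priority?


Sort tasks by relative deadline (ascending):
  Task 3: deadline = 5
  Task 1: deadline = 19
  Task 2: deadline = 29
Priority order (highest first): [3, 1, 2]
Highest priority task = 3

3


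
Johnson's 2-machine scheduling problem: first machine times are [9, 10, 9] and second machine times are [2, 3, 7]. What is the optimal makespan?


Apply Johnson's rule:
  Group 1 (a <= b): []
  Group 2 (a > b): [(3, 9, 7), (2, 10, 3), (1, 9, 2)]
Optimal job order: [3, 2, 1]
Schedule:
  Job 3: M1 done at 9, M2 done at 16
  Job 2: M1 done at 19, M2 done at 22
  Job 1: M1 done at 28, M2 done at 30
Makespan = 30

30


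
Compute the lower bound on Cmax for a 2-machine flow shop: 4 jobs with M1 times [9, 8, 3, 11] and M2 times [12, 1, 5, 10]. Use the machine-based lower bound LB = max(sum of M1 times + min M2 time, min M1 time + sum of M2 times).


LB1 = sum(M1 times) + min(M2 times) = 31 + 1 = 32
LB2 = min(M1 times) + sum(M2 times) = 3 + 28 = 31
Lower bound = max(LB1, LB2) = max(32, 31) = 32

32


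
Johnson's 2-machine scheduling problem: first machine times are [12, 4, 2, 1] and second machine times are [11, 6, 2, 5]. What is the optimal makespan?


Apply Johnson's rule:
  Group 1 (a <= b): [(4, 1, 5), (3, 2, 2), (2, 4, 6)]
  Group 2 (a > b): [(1, 12, 11)]
Optimal job order: [4, 3, 2, 1]
Schedule:
  Job 4: M1 done at 1, M2 done at 6
  Job 3: M1 done at 3, M2 done at 8
  Job 2: M1 done at 7, M2 done at 14
  Job 1: M1 done at 19, M2 done at 30
Makespan = 30

30


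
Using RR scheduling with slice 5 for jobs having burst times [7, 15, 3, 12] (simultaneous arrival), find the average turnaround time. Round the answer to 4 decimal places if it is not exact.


Time quantum = 5
Execution trace:
  J1 runs 5 units, time = 5
  J2 runs 5 units, time = 10
  J3 runs 3 units, time = 13
  J4 runs 5 units, time = 18
  J1 runs 2 units, time = 20
  J2 runs 5 units, time = 25
  J4 runs 5 units, time = 30
  J2 runs 5 units, time = 35
  J4 runs 2 units, time = 37
Finish times: [20, 35, 13, 37]
Average turnaround = 105/4 = 26.25

26.25


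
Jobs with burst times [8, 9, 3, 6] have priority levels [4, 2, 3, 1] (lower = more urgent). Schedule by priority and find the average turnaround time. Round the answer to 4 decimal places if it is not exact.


Sort by priority (ascending = highest first):
Order: [(1, 6), (2, 9), (3, 3), (4, 8)]
Completion times:
  Priority 1, burst=6, C=6
  Priority 2, burst=9, C=15
  Priority 3, burst=3, C=18
  Priority 4, burst=8, C=26
Average turnaround = 65/4 = 16.25

16.25


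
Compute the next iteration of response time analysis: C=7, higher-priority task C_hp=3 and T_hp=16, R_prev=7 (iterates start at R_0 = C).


R_next = C + ceil(R_prev / T_hp) * C_hp
ceil(7 / 16) = ceil(0.4375) = 1
Interference = 1 * 3 = 3
R_next = 7 + 3 = 10

10


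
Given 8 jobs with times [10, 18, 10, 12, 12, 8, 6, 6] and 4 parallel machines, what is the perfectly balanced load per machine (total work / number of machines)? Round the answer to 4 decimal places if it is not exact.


Total processing time = 10 + 18 + 10 + 12 + 12 + 8 + 6 + 6 = 82
Number of machines = 4
Ideal balanced load = 82 / 4 = 20.5

20.5


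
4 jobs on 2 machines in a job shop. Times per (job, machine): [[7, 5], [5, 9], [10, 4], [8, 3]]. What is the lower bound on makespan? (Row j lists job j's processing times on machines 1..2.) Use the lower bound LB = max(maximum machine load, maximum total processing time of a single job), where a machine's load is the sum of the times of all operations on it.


Machine loads:
  Machine 1: 7 + 5 + 10 + 8 = 30
  Machine 2: 5 + 9 + 4 + 3 = 21
Max machine load = 30
Job totals:
  Job 1: 12
  Job 2: 14
  Job 3: 14
  Job 4: 11
Max job total = 14
Lower bound = max(30, 14) = 30

30


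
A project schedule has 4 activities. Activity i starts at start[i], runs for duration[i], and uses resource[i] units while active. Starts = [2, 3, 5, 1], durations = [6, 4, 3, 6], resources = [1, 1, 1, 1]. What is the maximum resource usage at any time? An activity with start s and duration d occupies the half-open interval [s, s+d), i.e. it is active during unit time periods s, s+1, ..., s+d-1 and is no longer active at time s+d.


Each activity i is active on [start_i, start_i + duration_i).
Compute total resource usage per time slot:
  t=0: active resources = [], total = 0
  t=1: active resources = [1], total = 1
  t=2: active resources = [1, 1], total = 2
  t=3: active resources = [1, 1, 1], total = 3
  t=4: active resources = [1, 1, 1], total = 3
  t=5: active resources = [1, 1, 1, 1], total = 4
  t=6: active resources = [1, 1, 1, 1], total = 4
  t=7: active resources = [1, 1], total = 2
Peak resource demand = 4

4


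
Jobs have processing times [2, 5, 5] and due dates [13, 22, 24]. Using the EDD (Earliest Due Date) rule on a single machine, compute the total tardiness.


Sort by due date (EDD order): [(2, 13), (5, 22), (5, 24)]
Compute completion times and tardiness:
  Job 1: p=2, d=13, C=2, tardiness=max(0,2-13)=0
  Job 2: p=5, d=22, C=7, tardiness=max(0,7-22)=0
  Job 3: p=5, d=24, C=12, tardiness=max(0,12-24)=0
Total tardiness = 0

0


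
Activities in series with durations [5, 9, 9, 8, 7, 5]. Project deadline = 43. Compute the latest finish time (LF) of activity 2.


LF(activity 2) = deadline - sum of successor durations
Successors: activities 3 through 6 with durations [9, 8, 7, 5]
Sum of successor durations = 29
LF = 43 - 29 = 14

14


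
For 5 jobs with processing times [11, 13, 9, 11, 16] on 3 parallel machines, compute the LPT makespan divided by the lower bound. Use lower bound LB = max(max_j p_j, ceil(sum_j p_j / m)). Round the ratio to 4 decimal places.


LPT order: [16, 13, 11, 11, 9]
Machine loads after assignment: [16, 22, 22]
LPT makespan = 22
Lower bound = max(max_job, ceil(total/3)) = max(16, 20) = 20
Ratio = 22 / 20 = 1.1

1.1


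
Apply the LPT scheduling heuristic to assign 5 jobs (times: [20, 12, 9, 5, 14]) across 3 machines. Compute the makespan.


Sort jobs in decreasing order (LPT): [20, 14, 12, 9, 5]
Assign each job to the least loaded machine:
  Machine 1: jobs [20], load = 20
  Machine 2: jobs [14, 5], load = 19
  Machine 3: jobs [12, 9], load = 21
Makespan = max load = 21

21


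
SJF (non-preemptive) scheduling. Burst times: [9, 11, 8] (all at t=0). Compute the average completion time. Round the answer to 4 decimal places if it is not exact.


SJF order (ascending): [8, 9, 11]
Completion times:
  Job 1: burst=8, C=8
  Job 2: burst=9, C=17
  Job 3: burst=11, C=28
Average completion = 53/3 = 17.6667

17.6667


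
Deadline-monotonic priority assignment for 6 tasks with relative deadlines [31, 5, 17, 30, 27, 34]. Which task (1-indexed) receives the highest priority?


Sort tasks by relative deadline (ascending):
  Task 2: deadline = 5
  Task 3: deadline = 17
  Task 5: deadline = 27
  Task 4: deadline = 30
  Task 1: deadline = 31
  Task 6: deadline = 34
Priority order (highest first): [2, 3, 5, 4, 1, 6]
Highest priority task = 2

2


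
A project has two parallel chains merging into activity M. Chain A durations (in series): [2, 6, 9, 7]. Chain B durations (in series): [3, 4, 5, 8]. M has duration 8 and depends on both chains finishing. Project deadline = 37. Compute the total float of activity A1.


Forward pass: ES(A1) = sum of predecessors on chain A = 0
EF = ES + duration = 0 + 2 = 2
Backward pass: LF(M) = deadline = 37; LS(M) = 37 - 8 = 29
LF(A1) = LS(M) - sum(successors on chain A) = 29 - 22 = 7
LS = LF - duration = 7 - 2 = 5
Total float = LS - ES = 5 - 0 = 5

5


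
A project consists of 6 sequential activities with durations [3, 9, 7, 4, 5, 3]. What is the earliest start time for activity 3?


Activity 3 starts after activities 1 through 2 complete.
Predecessor durations: [3, 9]
ES = 3 + 9 = 12

12


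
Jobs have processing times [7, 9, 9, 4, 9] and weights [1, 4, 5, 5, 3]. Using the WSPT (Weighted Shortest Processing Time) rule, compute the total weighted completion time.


Compute p/w ratios and sort ascending (WSPT): [(4, 5), (9, 5), (9, 4), (9, 3), (7, 1)]
Compute weighted completion times:
  Job (p=4,w=5): C=4, w*C=5*4=20
  Job (p=9,w=5): C=13, w*C=5*13=65
  Job (p=9,w=4): C=22, w*C=4*22=88
  Job (p=9,w=3): C=31, w*C=3*31=93
  Job (p=7,w=1): C=38, w*C=1*38=38
Total weighted completion time = 304

304


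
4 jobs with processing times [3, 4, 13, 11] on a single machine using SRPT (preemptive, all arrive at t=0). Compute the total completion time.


Since all jobs arrive at t=0, SRPT equals SPT ordering.
SPT order: [3, 4, 11, 13]
Completion times:
  Job 1: p=3, C=3
  Job 2: p=4, C=7
  Job 3: p=11, C=18
  Job 4: p=13, C=31
Total completion time = 3 + 7 + 18 + 31 = 59

59


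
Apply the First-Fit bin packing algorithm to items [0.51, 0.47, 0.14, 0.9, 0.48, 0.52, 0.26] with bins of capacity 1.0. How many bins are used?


Place items sequentially using First-Fit:
  Item 0.51 -> new Bin 1
  Item 0.47 -> Bin 1 (now 0.98)
  Item 0.14 -> new Bin 2
  Item 0.9 -> new Bin 3
  Item 0.48 -> Bin 2 (now 0.62)
  Item 0.52 -> new Bin 4
  Item 0.26 -> Bin 2 (now 0.88)
Total bins used = 4

4


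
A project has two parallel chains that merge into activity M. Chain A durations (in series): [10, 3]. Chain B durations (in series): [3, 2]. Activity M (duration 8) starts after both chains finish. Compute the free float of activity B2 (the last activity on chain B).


ES(B2) = sum of predecessors on chain B = 3
EF(B2) = ES + duration = 3 + 2 = 5
Successor of B2 is M. ES(M) = max(sum(A), sum(B)) = max(13, 5) = 13
Free float = ES(successor) - EF(current) = 13 - 5 = 8

8


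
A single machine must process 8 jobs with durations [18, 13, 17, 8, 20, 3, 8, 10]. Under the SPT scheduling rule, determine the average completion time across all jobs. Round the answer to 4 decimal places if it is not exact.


Sort jobs by processing time (SPT order): [3, 8, 8, 10, 13, 17, 18, 20]
Compute completion times sequentially:
  Job 1: processing = 3, completes at 3
  Job 2: processing = 8, completes at 11
  Job 3: processing = 8, completes at 19
  Job 4: processing = 10, completes at 29
  Job 5: processing = 13, completes at 42
  Job 6: processing = 17, completes at 59
  Job 7: processing = 18, completes at 77
  Job 8: processing = 20, completes at 97
Sum of completion times = 337
Average completion time = 337/8 = 42.125

42.125


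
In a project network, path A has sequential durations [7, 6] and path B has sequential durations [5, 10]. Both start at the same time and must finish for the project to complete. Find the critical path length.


Path A total = 7 + 6 = 13
Path B total = 5 + 10 = 15
Critical path = longest path = max(13, 15) = 15

15


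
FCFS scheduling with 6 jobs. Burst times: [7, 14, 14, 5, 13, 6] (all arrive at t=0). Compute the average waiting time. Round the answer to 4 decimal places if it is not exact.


FCFS order (as given): [7, 14, 14, 5, 13, 6]
Waiting times:
  Job 1: wait = 0
  Job 2: wait = 7
  Job 3: wait = 21
  Job 4: wait = 35
  Job 5: wait = 40
  Job 6: wait = 53
Sum of waiting times = 156
Average waiting time = 156/6 = 26.0

26.0


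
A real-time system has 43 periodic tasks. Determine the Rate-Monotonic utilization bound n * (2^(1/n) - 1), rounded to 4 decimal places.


Compute 2^(1/43) = 1.0162503252
Subtract 1: 1.0162503252 - 1 = 0.0162503252
Multiply by n: 43 * 0.0162503252 = 0.6987639836
Round to 4 dp: 0.6988

0.6988


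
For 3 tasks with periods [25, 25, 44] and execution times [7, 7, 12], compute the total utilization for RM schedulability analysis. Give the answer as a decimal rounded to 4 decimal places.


Compute individual utilizations (exact fractions):
  Task 1: C/T = 7/25 (approx. 0.28)
  Task 2: C/T = 7/25 (approx. 0.28)
  Task 3: C/T = 12/44 = 3/11 (approx. 0.2727)
Total utilization U = 7/25 + 7/25 + 3/11 = 229/275
Rounded to 4 decimal places: U = 0.8327
RM (Liu & Layland) bound for 3 tasks = 0.779763; compare with U = 229/275 (approx. 0.832727)
bound < U <= 1, so the RM sufficient condition is not met (inconclusive; an exact test such as response-time analysis is needed).

0.8327


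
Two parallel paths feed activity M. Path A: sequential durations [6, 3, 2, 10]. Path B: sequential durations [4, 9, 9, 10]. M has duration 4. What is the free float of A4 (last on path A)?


ES(A4) = sum of predecessors on chain A = 11
EF(A4) = ES + duration = 11 + 10 = 21
Successor of A4 is M. ES(M) = max(sum(A), sum(B)) = max(21, 32) = 32
Free float = ES(successor) - EF(current) = 32 - 21 = 11

11


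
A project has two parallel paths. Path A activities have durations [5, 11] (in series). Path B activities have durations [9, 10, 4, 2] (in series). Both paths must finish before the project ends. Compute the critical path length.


Path A total = 5 + 11 = 16
Path B total = 9 + 10 + 4 + 2 = 25
Critical path = longest path = max(16, 25) = 25

25


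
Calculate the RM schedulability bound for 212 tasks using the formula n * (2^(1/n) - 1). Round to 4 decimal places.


Compute 2^(1/212) = 1.0032749130
Subtract 1: 1.0032749130 - 1 = 0.0032749130
Multiply by n: 212 * 0.0032749130 = 0.6942815560
Round to 4 dp: 0.6943

0.6943


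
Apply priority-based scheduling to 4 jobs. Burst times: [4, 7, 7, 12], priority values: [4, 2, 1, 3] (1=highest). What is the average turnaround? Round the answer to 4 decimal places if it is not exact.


Sort by priority (ascending = highest first):
Order: [(1, 7), (2, 7), (3, 12), (4, 4)]
Completion times:
  Priority 1, burst=7, C=7
  Priority 2, burst=7, C=14
  Priority 3, burst=12, C=26
  Priority 4, burst=4, C=30
Average turnaround = 77/4 = 19.25

19.25


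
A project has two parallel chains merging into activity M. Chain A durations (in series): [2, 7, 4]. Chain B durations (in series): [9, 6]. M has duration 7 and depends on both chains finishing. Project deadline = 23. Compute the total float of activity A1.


Forward pass: ES(A1) = sum of predecessors on chain A = 0
EF = ES + duration = 0 + 2 = 2
Backward pass: LF(M) = deadline = 23; LS(M) = 23 - 7 = 16
LF(A1) = LS(M) - sum(successors on chain A) = 16 - 11 = 5
LS = LF - duration = 5 - 2 = 3
Total float = LS - ES = 3 - 0 = 3

3


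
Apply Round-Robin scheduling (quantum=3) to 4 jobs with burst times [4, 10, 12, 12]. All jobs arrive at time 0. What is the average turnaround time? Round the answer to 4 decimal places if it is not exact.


Time quantum = 3
Execution trace:
  J1 runs 3 units, time = 3
  J2 runs 3 units, time = 6
  J3 runs 3 units, time = 9
  J4 runs 3 units, time = 12
  J1 runs 1 units, time = 13
  J2 runs 3 units, time = 16
  J3 runs 3 units, time = 19
  J4 runs 3 units, time = 22
  J2 runs 3 units, time = 25
  J3 runs 3 units, time = 28
  J4 runs 3 units, time = 31
  J2 runs 1 units, time = 32
  J3 runs 3 units, time = 35
  J4 runs 3 units, time = 38
Finish times: [13, 32, 35, 38]
Average turnaround = 118/4 = 29.5

29.5


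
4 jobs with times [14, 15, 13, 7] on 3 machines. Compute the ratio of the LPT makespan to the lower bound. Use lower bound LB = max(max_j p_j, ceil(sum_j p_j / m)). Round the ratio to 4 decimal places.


LPT order: [15, 14, 13, 7]
Machine loads after assignment: [15, 14, 20]
LPT makespan = 20
Lower bound = max(max_job, ceil(total/3)) = max(15, 17) = 17
Ratio = 20 / 17 = 1.1765

1.1765


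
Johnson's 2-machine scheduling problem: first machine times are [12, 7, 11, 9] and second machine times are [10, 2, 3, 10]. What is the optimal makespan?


Apply Johnson's rule:
  Group 1 (a <= b): [(4, 9, 10)]
  Group 2 (a > b): [(1, 12, 10), (3, 11, 3), (2, 7, 2)]
Optimal job order: [4, 1, 3, 2]
Schedule:
  Job 4: M1 done at 9, M2 done at 19
  Job 1: M1 done at 21, M2 done at 31
  Job 3: M1 done at 32, M2 done at 35
  Job 2: M1 done at 39, M2 done at 41
Makespan = 41

41


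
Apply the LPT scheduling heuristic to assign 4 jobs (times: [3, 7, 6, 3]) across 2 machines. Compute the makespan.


Sort jobs in decreasing order (LPT): [7, 6, 3, 3]
Assign each job to the least loaded machine:
  Machine 1: jobs [7, 3], load = 10
  Machine 2: jobs [6, 3], load = 9
Makespan = max load = 10

10


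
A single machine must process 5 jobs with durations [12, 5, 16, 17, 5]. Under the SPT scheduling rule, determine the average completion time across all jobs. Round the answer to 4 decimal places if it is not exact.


Sort jobs by processing time (SPT order): [5, 5, 12, 16, 17]
Compute completion times sequentially:
  Job 1: processing = 5, completes at 5
  Job 2: processing = 5, completes at 10
  Job 3: processing = 12, completes at 22
  Job 4: processing = 16, completes at 38
  Job 5: processing = 17, completes at 55
Sum of completion times = 130
Average completion time = 130/5 = 26.0

26.0


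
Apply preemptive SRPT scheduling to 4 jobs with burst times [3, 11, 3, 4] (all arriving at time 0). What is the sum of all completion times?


Since all jobs arrive at t=0, SRPT equals SPT ordering.
SPT order: [3, 3, 4, 11]
Completion times:
  Job 1: p=3, C=3
  Job 2: p=3, C=6
  Job 3: p=4, C=10
  Job 4: p=11, C=21
Total completion time = 3 + 6 + 10 + 21 = 40

40


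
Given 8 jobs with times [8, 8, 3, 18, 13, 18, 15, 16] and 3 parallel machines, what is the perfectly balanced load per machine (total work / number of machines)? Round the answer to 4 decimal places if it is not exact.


Total processing time = 8 + 8 + 3 + 18 + 13 + 18 + 15 + 16 = 99
Number of machines = 3
Ideal balanced load = 99 / 3 = 33.0

33.0


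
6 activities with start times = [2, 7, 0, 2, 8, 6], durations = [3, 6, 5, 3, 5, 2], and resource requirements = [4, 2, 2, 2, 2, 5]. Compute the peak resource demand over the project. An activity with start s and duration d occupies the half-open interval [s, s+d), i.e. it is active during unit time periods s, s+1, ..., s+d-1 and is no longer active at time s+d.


Each activity i is active on [start_i, start_i + duration_i).
Compute total resource usage per time slot:
  t=0: active resources = [2], total = 2
  t=1: active resources = [2], total = 2
  t=2: active resources = [4, 2, 2], total = 8
  t=3: active resources = [4, 2, 2], total = 8
  t=4: active resources = [4, 2, 2], total = 8
  t=5: active resources = [], total = 0
  t=6: active resources = [5], total = 5
  t=7: active resources = [2, 5], total = 7
  t=8: active resources = [2, 2], total = 4
  t=9: active resources = [2, 2], total = 4
  t=10: active resources = [2, 2], total = 4
  t=11: active resources = [2, 2], total = 4
  t=12: active resources = [2, 2], total = 4
Peak resource demand = 8

8


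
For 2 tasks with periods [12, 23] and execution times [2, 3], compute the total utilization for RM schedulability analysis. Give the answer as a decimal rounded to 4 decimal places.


Compute individual utilizations (exact fractions):
  Task 1: C/T = 2/12 = 1/6 (approx. 0.1667)
  Task 2: C/T = 3/23 (approx. 0.1304)
Total utilization U = 1/6 + 3/23 = 41/138
Rounded to 4 decimal places: U = 0.2971
RM (Liu & Layland) bound for 2 tasks = 0.828427; compare with U = 41/138 (approx. 0.297101)
U <= bound, so schedulable by RM sufficient condition.

0.2971


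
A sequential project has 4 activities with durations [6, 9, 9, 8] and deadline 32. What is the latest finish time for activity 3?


LF(activity 3) = deadline - sum of successor durations
Successors: activities 4 through 4 with durations [8]
Sum of successor durations = 8
LF = 32 - 8 = 24

24


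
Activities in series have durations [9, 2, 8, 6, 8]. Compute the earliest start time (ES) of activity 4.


Activity 4 starts after activities 1 through 3 complete.
Predecessor durations: [9, 2, 8]
ES = 9 + 2 + 8 = 19

19


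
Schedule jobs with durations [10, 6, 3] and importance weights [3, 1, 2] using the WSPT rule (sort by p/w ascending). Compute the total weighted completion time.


Compute p/w ratios and sort ascending (WSPT): [(3, 2), (10, 3), (6, 1)]
Compute weighted completion times:
  Job (p=3,w=2): C=3, w*C=2*3=6
  Job (p=10,w=3): C=13, w*C=3*13=39
  Job (p=6,w=1): C=19, w*C=1*19=19
Total weighted completion time = 64

64


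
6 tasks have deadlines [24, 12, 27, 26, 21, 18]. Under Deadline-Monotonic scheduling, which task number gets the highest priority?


Sort tasks by relative deadline (ascending):
  Task 2: deadline = 12
  Task 6: deadline = 18
  Task 5: deadline = 21
  Task 1: deadline = 24
  Task 4: deadline = 26
  Task 3: deadline = 27
Priority order (highest first): [2, 6, 5, 1, 4, 3]
Highest priority task = 2

2


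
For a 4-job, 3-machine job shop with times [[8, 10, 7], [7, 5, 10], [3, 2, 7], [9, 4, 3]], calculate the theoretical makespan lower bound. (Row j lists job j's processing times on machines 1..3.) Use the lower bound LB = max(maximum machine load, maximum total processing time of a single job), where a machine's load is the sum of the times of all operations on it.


Machine loads:
  Machine 1: 8 + 7 + 3 + 9 = 27
  Machine 2: 10 + 5 + 2 + 4 = 21
  Machine 3: 7 + 10 + 7 + 3 = 27
Max machine load = 27
Job totals:
  Job 1: 25
  Job 2: 22
  Job 3: 12
  Job 4: 16
Max job total = 25
Lower bound = max(27, 25) = 27

27


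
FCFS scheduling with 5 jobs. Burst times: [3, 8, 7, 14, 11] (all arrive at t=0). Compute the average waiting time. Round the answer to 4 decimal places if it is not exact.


FCFS order (as given): [3, 8, 7, 14, 11]
Waiting times:
  Job 1: wait = 0
  Job 2: wait = 3
  Job 3: wait = 11
  Job 4: wait = 18
  Job 5: wait = 32
Sum of waiting times = 64
Average waiting time = 64/5 = 12.8

12.8


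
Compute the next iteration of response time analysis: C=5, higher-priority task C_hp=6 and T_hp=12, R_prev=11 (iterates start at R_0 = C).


R_next = C + ceil(R_prev / T_hp) * C_hp
ceil(11 / 12) = ceil(0.9167) = 1
Interference = 1 * 6 = 6
R_next = 5 + 6 = 11
R_next = R_prev, so the iteration has converged (response time = 11).

11


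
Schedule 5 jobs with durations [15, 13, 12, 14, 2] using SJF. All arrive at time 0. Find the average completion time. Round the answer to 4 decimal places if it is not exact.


SJF order (ascending): [2, 12, 13, 14, 15]
Completion times:
  Job 1: burst=2, C=2
  Job 2: burst=12, C=14
  Job 3: burst=13, C=27
  Job 4: burst=14, C=41
  Job 5: burst=15, C=56
Average completion = 140/5 = 28.0

28.0


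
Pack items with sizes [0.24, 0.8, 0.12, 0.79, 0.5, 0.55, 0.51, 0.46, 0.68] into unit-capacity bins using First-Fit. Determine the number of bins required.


Place items sequentially using First-Fit:
  Item 0.24 -> new Bin 1
  Item 0.8 -> new Bin 2
  Item 0.12 -> Bin 1 (now 0.36)
  Item 0.79 -> new Bin 3
  Item 0.5 -> Bin 1 (now 0.86)
  Item 0.55 -> new Bin 4
  Item 0.51 -> new Bin 5
  Item 0.46 -> Bin 5 (now 0.97)
  Item 0.68 -> new Bin 6
Total bins used = 6

6


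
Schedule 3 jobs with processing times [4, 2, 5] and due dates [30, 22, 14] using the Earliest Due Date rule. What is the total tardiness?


Sort by due date (EDD order): [(5, 14), (2, 22), (4, 30)]
Compute completion times and tardiness:
  Job 1: p=5, d=14, C=5, tardiness=max(0,5-14)=0
  Job 2: p=2, d=22, C=7, tardiness=max(0,7-22)=0
  Job 3: p=4, d=30, C=11, tardiness=max(0,11-30)=0
Total tardiness = 0

0


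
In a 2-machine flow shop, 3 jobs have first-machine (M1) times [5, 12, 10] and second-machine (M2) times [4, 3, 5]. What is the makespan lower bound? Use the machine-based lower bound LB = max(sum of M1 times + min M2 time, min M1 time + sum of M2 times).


LB1 = sum(M1 times) + min(M2 times) = 27 + 3 = 30
LB2 = min(M1 times) + sum(M2 times) = 5 + 12 = 17
Lower bound = max(LB1, LB2) = max(30, 17) = 30

30


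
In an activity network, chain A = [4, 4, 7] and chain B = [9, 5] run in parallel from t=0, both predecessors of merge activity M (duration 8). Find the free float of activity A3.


ES(A3) = sum of predecessors on chain A = 8
EF(A3) = ES + duration = 8 + 7 = 15
Successor of A3 is M. ES(M) = max(sum(A), sum(B)) = max(15, 14) = 15
Free float = ES(successor) - EF(current) = 15 - 15 = 0

0


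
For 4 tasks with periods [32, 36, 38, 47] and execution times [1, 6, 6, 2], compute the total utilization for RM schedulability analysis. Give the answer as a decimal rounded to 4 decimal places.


Compute individual utilizations (exact fractions):
  Task 1: C/T = 1/32 (approx. 0.0313)
  Task 2: C/T = 6/36 = 1/6 (approx. 0.1667)
  Task 3: C/T = 6/38 = 3/19 (approx. 0.1579)
  Task 4: C/T = 2/47 (approx. 0.0426)
Total utilization U = 1/32 + 1/6 + 3/19 + 2/47 = 34151/85728
Rounded to 4 decimal places: U = 0.3984
RM (Liu & Layland) bound for 4 tasks = 0.756828; compare with U = 34151/85728 (approx. 0.398365)
U <= bound, so schedulable by RM sufficient condition.

0.3984


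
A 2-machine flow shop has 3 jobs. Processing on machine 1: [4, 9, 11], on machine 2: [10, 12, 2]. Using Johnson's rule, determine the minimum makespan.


Apply Johnson's rule:
  Group 1 (a <= b): [(1, 4, 10), (2, 9, 12)]
  Group 2 (a > b): [(3, 11, 2)]
Optimal job order: [1, 2, 3]
Schedule:
  Job 1: M1 done at 4, M2 done at 14
  Job 2: M1 done at 13, M2 done at 26
  Job 3: M1 done at 24, M2 done at 28
Makespan = 28

28


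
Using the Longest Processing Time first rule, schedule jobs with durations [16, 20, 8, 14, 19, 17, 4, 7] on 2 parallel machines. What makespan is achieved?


Sort jobs in decreasing order (LPT): [20, 19, 17, 16, 14, 8, 7, 4]
Assign each job to the least loaded machine:
  Machine 1: jobs [20, 16, 14, 4], load = 54
  Machine 2: jobs [19, 17, 8, 7], load = 51
Makespan = max load = 54

54


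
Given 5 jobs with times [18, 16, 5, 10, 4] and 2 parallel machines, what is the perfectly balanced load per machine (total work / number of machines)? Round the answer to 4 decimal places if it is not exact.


Total processing time = 18 + 16 + 5 + 10 + 4 = 53
Number of machines = 2
Ideal balanced load = 53 / 2 = 26.5

26.5


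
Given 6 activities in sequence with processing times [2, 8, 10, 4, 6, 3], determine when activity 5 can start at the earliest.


Activity 5 starts after activities 1 through 4 complete.
Predecessor durations: [2, 8, 10, 4]
ES = 2 + 8 + 10 + 4 = 24

24


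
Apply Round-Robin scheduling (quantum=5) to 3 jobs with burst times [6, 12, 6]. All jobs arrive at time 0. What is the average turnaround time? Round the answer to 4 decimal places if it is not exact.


Time quantum = 5
Execution trace:
  J1 runs 5 units, time = 5
  J2 runs 5 units, time = 10
  J3 runs 5 units, time = 15
  J1 runs 1 units, time = 16
  J2 runs 5 units, time = 21
  J3 runs 1 units, time = 22
  J2 runs 2 units, time = 24
Finish times: [16, 24, 22]
Average turnaround = 62/3 = 20.6667

20.6667


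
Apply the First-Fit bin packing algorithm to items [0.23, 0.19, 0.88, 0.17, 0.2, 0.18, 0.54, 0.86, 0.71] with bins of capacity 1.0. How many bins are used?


Place items sequentially using First-Fit:
  Item 0.23 -> new Bin 1
  Item 0.19 -> Bin 1 (now 0.42)
  Item 0.88 -> new Bin 2
  Item 0.17 -> Bin 1 (now 0.59)
  Item 0.2 -> Bin 1 (now 0.79)
  Item 0.18 -> Bin 1 (now 0.97)
  Item 0.54 -> new Bin 3
  Item 0.86 -> new Bin 4
  Item 0.71 -> new Bin 5
Total bins used = 5

5


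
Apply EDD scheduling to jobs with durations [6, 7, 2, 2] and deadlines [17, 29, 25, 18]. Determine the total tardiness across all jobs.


Sort by due date (EDD order): [(6, 17), (2, 18), (2, 25), (7, 29)]
Compute completion times and tardiness:
  Job 1: p=6, d=17, C=6, tardiness=max(0,6-17)=0
  Job 2: p=2, d=18, C=8, tardiness=max(0,8-18)=0
  Job 3: p=2, d=25, C=10, tardiness=max(0,10-25)=0
  Job 4: p=7, d=29, C=17, tardiness=max(0,17-29)=0
Total tardiness = 0

0


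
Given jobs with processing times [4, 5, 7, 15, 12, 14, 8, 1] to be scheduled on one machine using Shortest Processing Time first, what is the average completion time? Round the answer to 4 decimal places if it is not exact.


Sort jobs by processing time (SPT order): [1, 4, 5, 7, 8, 12, 14, 15]
Compute completion times sequentially:
  Job 1: processing = 1, completes at 1
  Job 2: processing = 4, completes at 5
  Job 3: processing = 5, completes at 10
  Job 4: processing = 7, completes at 17
  Job 5: processing = 8, completes at 25
  Job 6: processing = 12, completes at 37
  Job 7: processing = 14, completes at 51
  Job 8: processing = 15, completes at 66
Sum of completion times = 212
Average completion time = 212/8 = 26.5

26.5


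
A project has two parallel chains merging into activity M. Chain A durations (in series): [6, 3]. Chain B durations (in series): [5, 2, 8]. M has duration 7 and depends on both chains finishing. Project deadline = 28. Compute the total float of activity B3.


Forward pass: ES(B3) = sum of predecessors on chain B = 7
EF = ES + duration = 7 + 8 = 15
Backward pass: LF(M) = deadline = 28; LS(M) = 28 - 7 = 21
LF(B3) = LS(M) - sum(successors on chain B) = 21 - 0 = 21
LS = LF - duration = 21 - 8 = 13
Total float = LS - ES = 13 - 7 = 6

6


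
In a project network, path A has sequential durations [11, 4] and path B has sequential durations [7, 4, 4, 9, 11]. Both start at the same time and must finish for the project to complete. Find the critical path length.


Path A total = 11 + 4 = 15
Path B total = 7 + 4 + 4 + 9 + 11 = 35
Critical path = longest path = max(15, 35) = 35

35


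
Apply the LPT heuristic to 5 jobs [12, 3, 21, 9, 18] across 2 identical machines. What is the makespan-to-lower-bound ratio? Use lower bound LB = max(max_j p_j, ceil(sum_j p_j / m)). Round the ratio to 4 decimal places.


LPT order: [21, 18, 12, 9, 3]
Machine loads after assignment: [33, 30]
LPT makespan = 33
Lower bound = max(max_job, ceil(total/2)) = max(21, 32) = 32
Ratio = 33 / 32 = 1.0313

1.0313


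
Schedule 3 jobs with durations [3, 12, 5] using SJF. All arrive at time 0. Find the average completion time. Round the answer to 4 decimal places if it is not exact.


SJF order (ascending): [3, 5, 12]
Completion times:
  Job 1: burst=3, C=3
  Job 2: burst=5, C=8
  Job 3: burst=12, C=20
Average completion = 31/3 = 10.3333

10.3333
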